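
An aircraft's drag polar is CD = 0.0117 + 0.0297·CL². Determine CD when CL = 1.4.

CD = 0.0699

CD = 0.0117 + 0.0297 × 1.4² = 0.0117 + 0.05821 = 0.0699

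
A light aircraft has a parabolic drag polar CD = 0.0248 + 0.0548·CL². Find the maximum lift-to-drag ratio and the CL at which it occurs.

(L/D)max = 13.6, at CL = 0.673

For CD = CD0 + K·CL², (L/D)max occurs at CL* = √(CD0/K) and equals 1/(2√(K·CD0)).
(L/D)max = 1/(2√(0.0548 × 0.0248)) = 1/(2 × 0.03687) = 13.6
CL* = √(0.0248/0.0548) = 0.673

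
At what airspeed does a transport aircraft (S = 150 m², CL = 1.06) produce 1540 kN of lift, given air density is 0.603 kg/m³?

v = 179 m/s

L = ½ρv²S·CL ⇒ v = √(2L/(ρ·S·CL))
v = √(2 × 1.54×10^6 / (0.603 × 150 × 1.06)) = √32120 = 179 m/s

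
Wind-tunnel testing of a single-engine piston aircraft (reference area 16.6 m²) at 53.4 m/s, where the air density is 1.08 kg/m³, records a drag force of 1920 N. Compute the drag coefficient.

From D = ½ρv²S·CD, rearranging gives CD = 2D/(ρv²S).
CD = 2 × 1920 / (1.08 × 53.4² × 16.6) = 0.0751

CD = 0.0751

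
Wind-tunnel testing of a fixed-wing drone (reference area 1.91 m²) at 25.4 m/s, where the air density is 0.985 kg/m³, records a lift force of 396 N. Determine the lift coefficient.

From L = ½ρv²S·CL, rearranging gives CL = 2L/(ρv²S).
CL = 2 × 396 / (0.985 × 25.4² × 1.91) = 0.653

CL = 0.653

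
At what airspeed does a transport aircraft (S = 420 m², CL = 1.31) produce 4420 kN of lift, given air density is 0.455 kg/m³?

L = ½ρv²S·CL ⇒ v = √(2L/(ρ·S·CL))
v = √(2 × 4.42×10^6 / (0.455 × 420 × 1.31)) = √35310 = 188 m/s

v = 188 m/s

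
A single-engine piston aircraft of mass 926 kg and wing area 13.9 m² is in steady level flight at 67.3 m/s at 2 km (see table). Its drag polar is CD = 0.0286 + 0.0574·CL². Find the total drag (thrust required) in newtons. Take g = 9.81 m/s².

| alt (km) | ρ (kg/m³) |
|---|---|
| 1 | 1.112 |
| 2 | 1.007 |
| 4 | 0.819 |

At 2 km, from the table: ρ = 1.007 kg/m³.
Level flight ⇒ L = W = m·g = 926 × 9.81 = 9084.1 N.
q = ½ρv² = ½ × 1.007 × 67.3² = 2280 Pa.
CL = 2W/(ρv²S) = 2×9084.1/(1.007×67.3²×13.9) = 0.2866.
CD = 0.0286 + 0.0574 × 0.2866² = 0.03331.
D = q·S·CD = 2280 × 13.9 × 0.03331 = 1056 N

D = 1060 N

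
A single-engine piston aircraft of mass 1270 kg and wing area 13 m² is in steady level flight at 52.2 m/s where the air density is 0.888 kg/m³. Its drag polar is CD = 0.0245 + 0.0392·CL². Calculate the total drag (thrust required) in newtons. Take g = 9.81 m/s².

D = 772 N

Level flight ⇒ L = W = m·g = 1270 × 9.81 = 12459 N.
Dynamic pressure q = 0.5 × 0.888 × 52.2² = 1210 Pa.
Required CL = L/(qS) = 12459/(1210·13) = 0.7921.
CD = 0.0245 + 0.0392 × 0.7921² = 0.0491.
D = q·S·CD = 1210 × 13 × 0.0491 = 772.2 N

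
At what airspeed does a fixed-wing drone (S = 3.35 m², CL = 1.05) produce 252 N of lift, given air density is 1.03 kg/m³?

v = 11.8 m/s

L = ½ρv²S·CL ⇒ v = √(2L/(ρ·S·CL))
v = √(2 × 252 / (1.03 × 3.35 × 1.05)) = √139.1 = 11.8 m/s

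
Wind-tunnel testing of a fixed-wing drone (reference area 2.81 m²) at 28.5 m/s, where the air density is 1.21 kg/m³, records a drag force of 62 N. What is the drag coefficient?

From D = ½ρv²S·CD, rearranging gives CD = 2D/(ρv²S).
CD = 2 × 62 / (1.21 × 28.5² × 2.81) = 0.0449

CD = 0.0449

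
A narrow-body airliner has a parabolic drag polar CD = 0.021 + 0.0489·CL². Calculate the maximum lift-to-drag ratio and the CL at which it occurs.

(L/D)max = 15.6, at CL = 0.655

For CD = CD0 + K·CL², (L/D)max occurs at CL* = √(CD0/K) and equals 1/(2√(K·CD0)).
(L/D)max = 1/(2√(0.0489 × 0.021)) = 1/(2 × 0.03205) = 15.6
CL* = √(0.021/0.0489) = 0.655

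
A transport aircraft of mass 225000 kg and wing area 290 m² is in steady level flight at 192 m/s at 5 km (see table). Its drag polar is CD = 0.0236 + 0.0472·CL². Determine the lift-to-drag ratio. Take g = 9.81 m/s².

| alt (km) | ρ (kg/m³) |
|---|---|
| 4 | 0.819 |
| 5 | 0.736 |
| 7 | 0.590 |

At 5 km, from the table: ρ = 0.736 kg/m³.
Level flight ⇒ L = W = m·g = 225000 × 9.81 = 2.2072×10^6 N.
Dynamic pressure q = 0.5 × 0.736 × 192² = 13570 Pa.
CL = 2W/(ρv²S) = 2×2.2072×10^6/(0.736×192²×290) = 0.5611.
CD = 0.0236 + 0.0472 × 0.5611² = 0.03846.
L/D = CL/CD = 0.5611 / 0.03846 = 14.6

L/D = 14.6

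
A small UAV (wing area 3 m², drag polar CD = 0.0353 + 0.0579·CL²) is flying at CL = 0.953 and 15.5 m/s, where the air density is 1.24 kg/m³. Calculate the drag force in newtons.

D = 39.3 N

CD = 0.0353 + 0.0579 × 0.953² = 0.08789
D = ½ρv²S·CD = ½ × 1.24 × 15.5² × 3 × 0.08789 = 39.3 N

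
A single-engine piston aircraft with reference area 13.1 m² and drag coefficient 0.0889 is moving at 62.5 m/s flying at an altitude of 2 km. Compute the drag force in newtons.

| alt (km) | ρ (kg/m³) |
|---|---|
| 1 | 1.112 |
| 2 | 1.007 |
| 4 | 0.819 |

D = 2290 N

At 2 km, from the table: ρ = 1.007 kg/m³.
D = ½ρv²S·CD = ½ × 1.007 × 62.5² × 13.1 × 0.0889 = 2290 N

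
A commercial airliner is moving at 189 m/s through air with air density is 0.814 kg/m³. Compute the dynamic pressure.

q = 14500 Pa

q = ½ρv² = ½ × 0.814 × 189² = 14500 Pa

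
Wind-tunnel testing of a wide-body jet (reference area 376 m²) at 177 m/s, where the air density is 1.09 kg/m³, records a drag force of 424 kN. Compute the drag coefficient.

CD = 0.066

From D = ½ρv²S·CD, rearranging gives CD = 2D/(ρv²S).
CD = 2 × 4.24×10^5 / (1.09 × 177² × 376) = 0.066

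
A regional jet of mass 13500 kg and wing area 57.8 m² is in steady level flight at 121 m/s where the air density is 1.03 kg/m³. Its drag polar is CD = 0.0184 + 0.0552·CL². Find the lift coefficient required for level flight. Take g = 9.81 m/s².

CL = 0.304

Weight W = mg = 13500 × 9.81 = 1.3244×10^5 N; in level flight L = W.
q = ½ρv² = ½ × 1.03 × 121² = 7540 Pa.
Required CL = L/(qS) = 1.3244×10^5/(7540·57.8) = 0.3039.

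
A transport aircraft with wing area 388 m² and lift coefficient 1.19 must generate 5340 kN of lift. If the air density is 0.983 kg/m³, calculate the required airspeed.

v = 153 m/s

L = ½ρv²S·CL ⇒ v = √(2L/(ρ·S·CL))
v = √(2 × 5.34×10^6 / (0.983 × 388 × 1.19)) = √23530 = 153 m/s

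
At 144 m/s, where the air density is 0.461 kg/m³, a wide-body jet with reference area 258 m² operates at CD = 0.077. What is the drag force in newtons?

Dynamic pressure q = ½ρv² = ½ × 0.461 × 144² = 4780 Pa.
D = q·S·CD = 4780 × 258 × 0.077 = 95000 N ≈ 95 kN

D = 95000 N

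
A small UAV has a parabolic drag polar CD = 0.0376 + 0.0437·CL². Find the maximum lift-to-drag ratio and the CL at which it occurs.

(L/D)max = 12.3, at CL = 0.928

For CD = CD0 + K·CL², (L/D)max occurs at CL* = √(CD0/K) and equals 1/(2√(K·CD0)).
(L/D)max = 1/(2√(0.0437 × 0.0376)) = 1/(2 × 0.04054) = 12.3
CL* = √(0.0376/0.0437) = 0.928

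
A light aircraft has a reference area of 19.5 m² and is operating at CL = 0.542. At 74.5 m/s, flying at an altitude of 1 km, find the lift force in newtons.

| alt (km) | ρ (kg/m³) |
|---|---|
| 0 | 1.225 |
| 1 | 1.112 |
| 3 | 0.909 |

At 1 km, from the table: ρ = 1.112 kg/m³.
Dynamic pressure q = ½ρv² = ½ × 1.112 × 74.5² = 3086 Pa.
L = q·S·CL = 3086 × 19.5 × 0.542 = 32600 N ≈ 32.6 kN

L = 32600 N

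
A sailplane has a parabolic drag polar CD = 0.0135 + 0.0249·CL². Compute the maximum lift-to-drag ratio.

(L/D)max = 27.3

For CD = CD0 + K·CL², (L/D)max occurs at CL* = √(CD0/K) and equals 1/(2√(K·CD0)).
(L/D)max = 1/(2√(0.0249 × 0.0135)) = 1/(2 × 0.01833) = 27.3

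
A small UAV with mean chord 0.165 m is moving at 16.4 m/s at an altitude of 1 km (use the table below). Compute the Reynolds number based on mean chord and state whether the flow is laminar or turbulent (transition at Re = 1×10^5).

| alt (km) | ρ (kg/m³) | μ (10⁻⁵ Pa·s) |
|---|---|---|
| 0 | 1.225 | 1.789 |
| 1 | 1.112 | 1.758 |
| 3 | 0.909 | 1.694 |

At 1 km, from the table: ρ = 1.112 kg/m³, μ = 1.758×10⁻⁵ Pa·s.
Re = ρ·v·c/μ = 1.112 × 16.4 × 0.165 / (1.758×10⁻⁵) = 1.71×10^5
Since 1.71×10^5 > 1×10^5, the flow is turbulent.

Re = 1.71×10^5 (turbulent)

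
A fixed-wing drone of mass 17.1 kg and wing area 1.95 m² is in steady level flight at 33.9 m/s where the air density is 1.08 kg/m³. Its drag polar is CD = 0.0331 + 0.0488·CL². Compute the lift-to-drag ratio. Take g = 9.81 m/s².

In steady level flight, lift balances weight: W = mg = 17.1 × 9.81 = 167.75 N.
q = ½ρv² = ½ × 1.08 × 33.9² = 620.6 Pa.
Required CL = L/(qS) = 167.75/(620.6·1.95) = 0.1386.
CD = 0.0331 + 0.0488 × 0.1386² = 0.03404.
L/D = CL/CD = 0.1386 / 0.03404 = 4.07

L/D = 4.07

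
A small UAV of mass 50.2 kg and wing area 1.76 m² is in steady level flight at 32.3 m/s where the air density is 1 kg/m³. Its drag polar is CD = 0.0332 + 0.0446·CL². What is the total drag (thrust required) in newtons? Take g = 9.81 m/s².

Weight W = mg = 50.2 × 9.81 = 492.46 N; in level flight L = W.
Dynamic pressure q = 0.5 × 1 × 32.3² = 521.6 Pa.
CL = W/(q·S) = 492.46 / (521.6 × 1.76) = 0.5364.
CD = 0.0332 + 0.0446 × 0.5364² = 0.04603.
D = q·S·CD = 521.6 × 1.76 × 0.04603 = 42.26 N

D = 42.3 N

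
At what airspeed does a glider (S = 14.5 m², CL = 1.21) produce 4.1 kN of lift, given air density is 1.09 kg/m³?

v = 20.7 m/s

L = ½ρv²S·CL ⇒ v = √(2L/(ρ·S·CL))
v = √(2 × 4100 / (1.09 × 14.5 × 1.21)) = √428.8 = 20.7 m/s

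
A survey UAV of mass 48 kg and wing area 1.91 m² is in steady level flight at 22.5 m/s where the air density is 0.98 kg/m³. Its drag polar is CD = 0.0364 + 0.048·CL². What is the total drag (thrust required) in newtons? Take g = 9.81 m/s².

D = 39.7 N

In steady level flight, lift balances weight: W = mg = 48 × 9.81 = 470.88 N.
q = ½ρv² = ½ × 0.98 × 22.5² = 248.1 Pa.
CL = W/(q·S) = 470.88 / (248.1 × 1.91) = 0.9938.
CD = 0.0364 + 0.048 × 0.9938² = 0.08381.
D = q·S·CD = 248.1 × 1.91 × 0.08381 = 39.71 N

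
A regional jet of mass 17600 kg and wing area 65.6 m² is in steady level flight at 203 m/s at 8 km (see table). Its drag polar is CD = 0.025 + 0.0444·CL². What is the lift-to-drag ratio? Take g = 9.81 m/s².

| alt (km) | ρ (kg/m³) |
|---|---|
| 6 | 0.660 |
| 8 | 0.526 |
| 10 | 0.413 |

L/D = 8.79

At 8 km, from the table: ρ = 0.526 kg/m³.
In steady level flight, lift balances weight: W = mg = 17600 × 9.81 = 1.7266×10^5 N.
Dynamic pressure q = 0.5 × 0.526 × 203² = 10840 Pa.
Required CL = L/(qS) = 1.7266×10^5/(10840·65.6) = 0.2428.
CD = 0.025 + 0.0444 × 0.2428² = 0.02762.
L/D = CL/CD = 0.2428 / 0.02762 = 8.79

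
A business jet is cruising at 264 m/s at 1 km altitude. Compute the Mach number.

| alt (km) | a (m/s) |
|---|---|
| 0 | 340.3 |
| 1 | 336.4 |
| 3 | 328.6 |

At 1 km, from the table: a = 336.4 m/s.
M = v/a = 264 / 336.4 = 0.785

M = 0.785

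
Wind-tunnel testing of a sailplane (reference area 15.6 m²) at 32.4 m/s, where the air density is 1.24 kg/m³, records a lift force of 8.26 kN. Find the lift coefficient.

From L = ½ρv²S·CL, rearranging gives CL = 2L/(ρv²S).
CL = 2 × 8260 / (1.24 × 32.4² × 15.6) = 0.814

CL = 0.814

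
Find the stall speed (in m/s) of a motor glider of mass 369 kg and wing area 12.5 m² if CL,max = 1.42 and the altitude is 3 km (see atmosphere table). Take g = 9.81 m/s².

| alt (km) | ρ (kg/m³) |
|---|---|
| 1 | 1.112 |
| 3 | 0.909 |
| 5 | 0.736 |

At 3 km, from the table: ρ = 0.909 kg/m³.
Weight W = mg = 369 × 9.81 = 3620 N.
From L = ½ρV²S·CL,max = W: V_stall = √(2W/(ρSCL,max)) = √(2·3620/(0.909·12.5·1.42))
V_stall = √448.7 = 21.2 m/s

V_stall = 21.2 m/s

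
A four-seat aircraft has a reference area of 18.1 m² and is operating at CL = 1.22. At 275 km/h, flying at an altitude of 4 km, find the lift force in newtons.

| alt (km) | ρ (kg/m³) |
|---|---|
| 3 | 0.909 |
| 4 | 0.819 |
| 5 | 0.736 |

At 4 km, from the table: ρ = 0.819 kg/m³.
Convert speed: v = 275 km/h ÷ 3.6 = 76.39 m/s.
Dynamic pressure q = ½ρv² = ½ × 0.819 × 76.39² = 2390 Pa.
L = q·S·CL = 2390 × 18.1 × 1.22 = 52800 N ≈ 52.8 kN

L = 52800 N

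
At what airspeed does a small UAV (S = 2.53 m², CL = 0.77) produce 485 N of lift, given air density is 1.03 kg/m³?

v = 22 m/s

L = ½ρv²S·CL ⇒ v = √(2L/(ρ·S·CL))
v = √(2 × 485 / (1.03 × 2.53 × 0.77)) = √483.4 = 22 m/s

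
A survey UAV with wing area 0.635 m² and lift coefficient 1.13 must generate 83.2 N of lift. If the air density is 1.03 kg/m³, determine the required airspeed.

v = 15 m/s

L = ½ρv²S·CL ⇒ v = √(2L/(ρ·S·CL))
v = √(2 × 83.2 / (1.03 × 0.635 × 1.13)) = √225.1 = 15 m/s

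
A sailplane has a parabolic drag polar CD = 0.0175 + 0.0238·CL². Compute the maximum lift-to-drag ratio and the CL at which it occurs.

(L/D)max = 24.5, at CL = 0.857

For CD = CD0 + K·CL², (L/D)max occurs at CL* = √(CD0/K) and equals 1/(2√(K·CD0)).
(L/D)max = 1/(2√(0.0238 × 0.0175)) = 1/(2 × 0.02041) = 24.5
CL* = √(0.0175/0.0238) = 0.857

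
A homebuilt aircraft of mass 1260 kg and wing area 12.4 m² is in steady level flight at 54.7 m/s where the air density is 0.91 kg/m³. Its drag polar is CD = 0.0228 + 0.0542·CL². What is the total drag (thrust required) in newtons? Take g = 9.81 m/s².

Weight W = mg = 1260 × 9.81 = 12361 N; in level flight L = W.
Dynamic pressure q = 0.5 × 0.91 × 54.7² = 1361 Pa.
CL = 2W/(ρv²S) = 2×12361/(0.91×54.7²×12.4) = 0.7322.
CD = 0.0228 + 0.0542 × 0.7322² = 0.05186.
D = q·S·CD = 1361 × 12.4 × 0.05186 = 875.4 N

D = 875 N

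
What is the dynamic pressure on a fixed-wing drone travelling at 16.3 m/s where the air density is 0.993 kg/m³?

q = ½ρv² = ½ × 0.993 × 16.3² = 132 Pa

q = 132 Pa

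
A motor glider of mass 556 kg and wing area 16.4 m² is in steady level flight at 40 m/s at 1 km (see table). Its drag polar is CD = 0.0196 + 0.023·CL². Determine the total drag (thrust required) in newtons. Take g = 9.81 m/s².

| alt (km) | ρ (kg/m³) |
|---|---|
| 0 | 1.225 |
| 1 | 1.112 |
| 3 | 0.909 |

At 1 km, from the table: ρ = 1.112 kg/m³.
Weight W = mg = 556 × 9.81 = 5454.4 N; in level flight L = W.
q = ½ρv² = ½ × 1.112 × 40² = 889.6 Pa.
CL = 2W/(ρv²S) = 2×5454.4/(1.112×40²×16.4) = 0.3739.
CD = 0.0196 + 0.023 × 0.3739² = 0.02281.
D = q·S·CD = 889.6 × 16.4 × 0.02281 = 332.9 N

D = 333 N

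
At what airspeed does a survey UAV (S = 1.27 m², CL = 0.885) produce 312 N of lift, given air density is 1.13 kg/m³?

v = 22.2 m/s

L = ½ρv²S·CL ⇒ v = √(2L/(ρ·S·CL))
v = √(2 × 312 / (1.13 × 1.27 × 0.885)) = √491.3 = 22.2 m/s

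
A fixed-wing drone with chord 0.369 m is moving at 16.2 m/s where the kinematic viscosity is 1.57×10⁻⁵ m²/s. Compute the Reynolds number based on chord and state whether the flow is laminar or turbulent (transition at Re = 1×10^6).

Re = 3.81×10^5 (laminar)

Re = v·c/ν = 16.2 × 0.369 / (1.57×10⁻⁵) = 3.81×10^5
Since 3.81×10^5 < 1×10^6, the flow is laminar.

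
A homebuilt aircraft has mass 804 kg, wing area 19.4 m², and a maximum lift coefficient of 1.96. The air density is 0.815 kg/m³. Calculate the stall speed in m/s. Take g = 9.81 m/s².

Weight W = mg = 804 × 9.81 = 7887 N.
From L = ½ρV²S·CL,max = W: V_stall = √(2W/(ρSCL,max)) = √(2·7887/(0.815·19.4·1.96))
V_stall = √509 = 22.6 m/s

V_stall = 22.6 m/s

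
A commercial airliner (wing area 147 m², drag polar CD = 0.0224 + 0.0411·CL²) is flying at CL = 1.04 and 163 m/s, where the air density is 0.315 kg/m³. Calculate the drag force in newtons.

CD = 0.0224 + 0.0411 × 1.04² = 0.06685
D = ½ρv²S·CD = ½ × 0.315 × 163² × 147 × 0.06685 = 41100 N

D = 41100 N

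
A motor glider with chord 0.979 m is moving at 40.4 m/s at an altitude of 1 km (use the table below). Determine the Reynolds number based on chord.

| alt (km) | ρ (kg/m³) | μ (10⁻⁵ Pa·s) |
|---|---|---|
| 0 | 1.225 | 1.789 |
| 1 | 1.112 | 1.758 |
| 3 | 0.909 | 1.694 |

Re = 2.5×10^6

At 1 km, from the table: ρ = 1.112 kg/m³, μ = 1.758×10⁻⁵ Pa·s.
Re = ρ·v·c/μ = 1.112 × 40.4 × 0.979 / (1.758×10⁻⁵) = 2.5×10^6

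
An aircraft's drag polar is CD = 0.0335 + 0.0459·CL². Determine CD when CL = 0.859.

CD = 0.0335 + 0.0459 × 0.859² = 0.0335 + 0.03387 = 0.0674

CD = 0.0674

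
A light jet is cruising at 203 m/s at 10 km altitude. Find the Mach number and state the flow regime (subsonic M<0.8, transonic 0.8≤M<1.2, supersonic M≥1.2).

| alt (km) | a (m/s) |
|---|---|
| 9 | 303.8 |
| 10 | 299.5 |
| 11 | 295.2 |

At 10 km, from the table: a = 299.5 m/s.
M = v/a = 203 / 299.5 = 0.678
M = 0.678 → subsonic.

M = 0.678 (subsonic)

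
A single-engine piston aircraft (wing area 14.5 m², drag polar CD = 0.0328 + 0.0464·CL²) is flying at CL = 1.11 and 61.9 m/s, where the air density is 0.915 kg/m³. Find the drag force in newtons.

CD = 0.0328 + 0.0464 × 1.11² = 0.08997
D = ½ρv²S·CD = ½ × 0.915 × 61.9² × 14.5 × 0.08997 = 2290 N

D = 2290 N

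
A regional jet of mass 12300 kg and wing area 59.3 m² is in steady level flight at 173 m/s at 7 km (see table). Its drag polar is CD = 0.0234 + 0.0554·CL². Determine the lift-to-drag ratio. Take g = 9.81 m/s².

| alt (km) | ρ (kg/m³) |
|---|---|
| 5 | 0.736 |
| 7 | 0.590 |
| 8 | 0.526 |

At 7 km, from the table: ρ = 0.590 kg/m³.
Weight W = mg = 12300 × 9.81 = 1.2066×10^5 N; in level flight L = W.
q = ½ρv² = ½ × 0.59 × 173² = 8829 Pa.
CL = 2W/(ρv²S) = 2×1.2066×10^5/(0.59×173²×59.3) = 0.2305.
CD = 0.0234 + 0.0554 × 0.2305² = 0.02634.
L/D = CL/CD = 0.2305 / 0.02634 = 8.75

L/D = 8.75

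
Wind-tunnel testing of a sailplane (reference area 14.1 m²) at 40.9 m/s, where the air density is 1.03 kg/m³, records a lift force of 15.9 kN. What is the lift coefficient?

From L = ½ρv²S·CL, rearranging gives CL = 2L/(ρv²S).
CL = 2 × 15900 / (1.03 × 40.9² × 14.1) = 1.31

CL = 1.31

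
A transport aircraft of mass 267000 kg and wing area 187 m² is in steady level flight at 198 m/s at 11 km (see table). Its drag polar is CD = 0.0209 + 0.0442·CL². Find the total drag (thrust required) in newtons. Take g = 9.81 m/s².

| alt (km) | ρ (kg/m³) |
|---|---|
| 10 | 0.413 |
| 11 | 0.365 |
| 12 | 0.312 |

D = 2.55×10^5 N

At 11 km, from the table: ρ = 0.365 kg/m³.
In steady level flight, lift balances weight: W = mg = 267000 × 9.81 = 2.6193×10^6 N.
Dynamic pressure q = 0.5 × 0.365 × 198² = 7155 Pa.
Required CL = L/(qS) = 2.6193×10^6/(7155·187) = 1.958.
CD = 0.0209 + 0.0442 × 1.958² = 0.1903.
D = q·S·CD = 7155 × 187 × 0.1903 = 2.546×10^5 N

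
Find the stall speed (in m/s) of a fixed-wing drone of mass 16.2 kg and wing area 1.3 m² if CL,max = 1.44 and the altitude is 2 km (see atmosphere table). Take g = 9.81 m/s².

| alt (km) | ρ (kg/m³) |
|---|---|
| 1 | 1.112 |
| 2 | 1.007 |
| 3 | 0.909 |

V_stall = 13 m/s

At 2 km, from the table: ρ = 1.007 kg/m³.
Stall occurs when L = W at CL,max. W = mg = 16.2 × 9.81 = 158.9 N.
V_stall = √(2W/(ρ·S·CL,max)) = √(2 × 158.9 / (1.007 × 1.3 × 1.44))
V_stall = √168.6 = 13 m/s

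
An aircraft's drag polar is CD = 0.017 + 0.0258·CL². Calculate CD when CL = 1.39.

CD = 0.0668

CD = 0.017 + 0.0258 × 1.39² = 0.017 + 0.04985 = 0.0668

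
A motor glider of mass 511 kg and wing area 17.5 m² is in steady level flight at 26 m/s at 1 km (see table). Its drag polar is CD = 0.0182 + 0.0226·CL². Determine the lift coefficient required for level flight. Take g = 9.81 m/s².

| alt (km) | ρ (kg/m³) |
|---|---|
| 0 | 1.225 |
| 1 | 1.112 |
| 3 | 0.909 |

At 1 km, from the table: ρ = 1.112 kg/m³.
Weight W = mg = 511 × 9.81 = 5012.9 N; in level flight L = W.
Dynamic pressure q = 0.5 × 1.112 × 26² = 375.9 Pa.
Required CL = L/(qS) = 5012.9/(375.9·17.5) = 0.7621.

CL = 0.762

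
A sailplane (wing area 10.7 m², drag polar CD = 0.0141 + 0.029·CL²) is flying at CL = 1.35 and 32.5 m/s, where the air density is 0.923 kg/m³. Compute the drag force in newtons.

CD = 0.0141 + 0.029 × 1.35² = 0.06695
D = ½ρv²S·CD = ½ × 0.923 × 32.5² × 10.7 × 0.06695 = 349 N

D = 349 N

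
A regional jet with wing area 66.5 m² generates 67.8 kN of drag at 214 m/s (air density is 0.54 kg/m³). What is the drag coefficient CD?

From D = ½ρv²S·CD, rearranging gives CD = 2D/(ρv²S).
CD = 2 × 67800 / (0.54 × 214² × 66.5) = 0.0825

CD = 0.0825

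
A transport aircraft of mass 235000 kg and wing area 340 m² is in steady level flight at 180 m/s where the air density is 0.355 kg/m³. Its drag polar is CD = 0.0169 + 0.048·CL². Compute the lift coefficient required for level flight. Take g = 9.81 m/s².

CL = 1.18

Weight W = mg = 235000 × 9.81 = 2.3054×10^6 N; in level flight L = W.
Dynamic pressure q = 0.5 × 0.355 × 180² = 5751 Pa.
CL = 2W/(ρv²S) = 2×2.3054×10^6/(0.355×180²×340) = 1.179.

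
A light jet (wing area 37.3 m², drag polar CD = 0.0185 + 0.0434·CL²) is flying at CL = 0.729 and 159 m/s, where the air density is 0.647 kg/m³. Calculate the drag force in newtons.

CD = 0.0185 + 0.0434 × 0.729² = 0.04156
D = ½ρv²S·CD = ½ × 0.647 × 159² × 37.3 × 0.04156 = 12700 N

D = 12700 N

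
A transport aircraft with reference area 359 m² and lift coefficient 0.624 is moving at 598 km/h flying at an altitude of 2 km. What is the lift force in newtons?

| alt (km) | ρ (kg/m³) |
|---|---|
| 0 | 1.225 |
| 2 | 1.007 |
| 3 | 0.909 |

L = 3.11×10^6 N

At 2 km, from the table: ρ = 1.007 kg/m³.
Convert speed: v = 598 km/h ÷ 3.6 = 166.1 m/s.
L = ½ρv²S·CL = ½ × 1.007 × 166.1² × 359 × 0.624 = 3.11×10^6 N ≈ 3110 kN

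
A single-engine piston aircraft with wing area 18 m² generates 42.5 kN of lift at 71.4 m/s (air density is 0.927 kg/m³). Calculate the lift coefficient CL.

From L = ½ρv²S·CL, rearranging gives CL = 2L/(ρv²S).
CL = 2 × 42500 / (0.927 × 71.4² × 18) = 0.999

CL = 0.999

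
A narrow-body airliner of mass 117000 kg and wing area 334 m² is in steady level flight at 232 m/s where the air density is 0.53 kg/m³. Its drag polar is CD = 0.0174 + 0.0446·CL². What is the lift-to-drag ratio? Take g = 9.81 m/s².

Weight W = mg = 117000 × 9.81 = 1.1478×10^6 N; in level flight L = W.
q = ½ρv² = ½ × 0.53 × 232² = 14260 Pa.
CL = W/(q·S) = 1.1478×10^6 / (14260 × 334) = 0.2409.
CD = 0.0174 + 0.0446 × 0.2409² = 0.01999.
L/D = CL/CD = 0.2409 / 0.01999 = 12.1

L/D = 12.1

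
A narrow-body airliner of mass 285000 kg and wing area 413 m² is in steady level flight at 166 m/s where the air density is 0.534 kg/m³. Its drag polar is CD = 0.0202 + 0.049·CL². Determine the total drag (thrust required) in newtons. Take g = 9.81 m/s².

Weight W = mg = 285000 × 9.81 = 2.7958×10^6 N; in level flight L = W.
Dynamic pressure q = 0.5 × 0.534 × 166² = 7357 Pa.
CL = 2W/(ρv²S) = 2×2.7958×10^6/(0.534×166²×413) = 0.9201.
CD = 0.0202 + 0.049 × 0.9201² = 0.06168.
D = q·S·CD = 7357 × 413 × 0.06168 = 1.874×10^5 N

D = 1.87×10^5 N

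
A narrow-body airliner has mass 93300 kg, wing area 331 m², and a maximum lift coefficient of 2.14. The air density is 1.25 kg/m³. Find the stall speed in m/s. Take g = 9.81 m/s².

V_stall = 45.5 m/s

Weight W = mg = 93300 × 9.81 = 9.153×10^5 N.
From L = ½ρV²S·CL,max = W: V_stall = √(2W/(ρSCL,max)) = √(2·9.153×10^5/(1.25·331·2.14))
V_stall = √2067 = 45.5 m/s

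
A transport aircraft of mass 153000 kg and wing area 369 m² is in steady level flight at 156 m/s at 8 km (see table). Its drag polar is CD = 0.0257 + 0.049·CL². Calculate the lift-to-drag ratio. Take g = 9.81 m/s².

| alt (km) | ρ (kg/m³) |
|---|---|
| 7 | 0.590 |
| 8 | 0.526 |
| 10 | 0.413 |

L/D = 14

At 8 km, from the table: ρ = 0.526 kg/m³.
Level flight ⇒ L = W = m·g = 153000 × 9.81 = 1.5009×10^6 N.
q = ½ρv² = ½ × 0.526 × 156² = 6400 Pa.
CL = W/(q·S) = 1.5009×10^6 / (6400 × 369) = 0.6355.
CD = 0.0257 + 0.049 × 0.6355² = 0.04549.
L/D = CL/CD = 0.6355 / 0.04549 = 14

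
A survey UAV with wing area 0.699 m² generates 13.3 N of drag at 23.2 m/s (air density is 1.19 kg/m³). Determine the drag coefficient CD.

From D = ½ρv²S·CD, rearranging gives CD = 2D/(ρv²S).
CD = 2 × 13.3 / (1.19 × 23.2² × 0.699) = 0.0594

CD = 0.0594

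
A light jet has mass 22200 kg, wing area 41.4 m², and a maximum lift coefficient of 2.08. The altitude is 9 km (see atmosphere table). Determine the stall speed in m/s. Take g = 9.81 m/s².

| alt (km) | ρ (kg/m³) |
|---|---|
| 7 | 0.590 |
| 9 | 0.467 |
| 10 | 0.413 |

V_stall = 104 m/s

At 9 km, from the table: ρ = 0.467 kg/m³.
At stall, lift equals weight: L = W = m·g = 22200 × 9.81 = 2.178×10^5 N.
From L = ½ρV²S·CL,max = W: V_stall = √(2W/(ρSCL,max)) = √(2·2.178×10^5/(0.467·41.4·2.08))
V_stall = √10830 = 104 m/s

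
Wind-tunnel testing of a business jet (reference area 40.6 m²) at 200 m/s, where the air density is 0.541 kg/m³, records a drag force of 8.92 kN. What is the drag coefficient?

From D = ½ρv²S·CD, rearranging gives CD = 2D/(ρv²S).
CD = 2 × 8920 / (0.541 × 200² × 40.6) = 0.0203

CD = 0.0203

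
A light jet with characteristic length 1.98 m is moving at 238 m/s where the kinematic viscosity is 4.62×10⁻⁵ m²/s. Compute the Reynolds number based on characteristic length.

Re = v·c/ν = 238 × 1.98 / (4.62×10⁻⁵) = 1.02×10^7

Re = 1.02×10^7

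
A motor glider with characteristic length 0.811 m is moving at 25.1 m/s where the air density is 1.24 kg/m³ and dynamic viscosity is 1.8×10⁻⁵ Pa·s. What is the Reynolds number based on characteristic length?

Re = 1.4×10^6

Re = ρ·v·c/μ = 1.24 × 25.1 × 0.811 / (1.8×10⁻⁵) = 1.4×10^6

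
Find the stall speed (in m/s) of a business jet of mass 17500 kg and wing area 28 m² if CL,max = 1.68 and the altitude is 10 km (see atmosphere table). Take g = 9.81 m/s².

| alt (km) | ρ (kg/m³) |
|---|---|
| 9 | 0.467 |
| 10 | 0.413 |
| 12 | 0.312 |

At 10 km, from the table: ρ = 0.413 kg/m³.
Weight W = mg = 17500 × 9.81 = 1.717×10^5 N.
From L = ½ρV²S·CL,max = W: V_stall = √(2W/(ρSCL,max)) = √(2·1.717×10^5/(0.413·28·1.68))
V_stall = √17670 = 133 m/s

V_stall = 133 m/s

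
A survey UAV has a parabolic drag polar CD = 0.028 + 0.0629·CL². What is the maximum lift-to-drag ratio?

(L/D)max = 11.9

For CD = CD0 + K·CL², (L/D)max occurs at CL* = √(CD0/K) and equals 1/(2√(K·CD0)).
(L/D)max = 1/(2√(0.0629 × 0.028)) = 1/(2 × 0.04197) = 11.9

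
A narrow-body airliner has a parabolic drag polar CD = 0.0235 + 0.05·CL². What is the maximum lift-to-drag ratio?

For CD = CD0 + K·CL², (L/D)max occurs at CL* = √(CD0/K) and equals 1/(2√(K·CD0)).
(L/D)max = 1/(2√(0.05 × 0.0235)) = 1/(2 × 0.03428) = 14.6

(L/D)max = 14.6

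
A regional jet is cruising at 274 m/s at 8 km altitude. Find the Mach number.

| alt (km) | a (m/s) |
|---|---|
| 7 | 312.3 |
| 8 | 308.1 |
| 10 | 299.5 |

At 8 km, from the table: a = 308.1 m/s.
M = v/a = 274 / 308.1 = 0.889

M = 0.889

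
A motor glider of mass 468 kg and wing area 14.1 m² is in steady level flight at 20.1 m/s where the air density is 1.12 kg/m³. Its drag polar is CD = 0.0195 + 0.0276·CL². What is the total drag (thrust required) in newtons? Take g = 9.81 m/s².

In steady level flight, lift balances weight: W = mg = 468 × 9.81 = 4591.1 N.
q = ½ρv² = ½ × 1.12 × 20.1² = 226.2 Pa.
CL = 2W/(ρv²S) = 2×4591.1/(1.12×20.1²×14.1) = 1.439.
CD = 0.0195 + 0.0276 × 1.439² = 0.07667.
D = q·S·CD = 226.2 × 14.1 × 0.07667 = 244.6 N

D = 245 N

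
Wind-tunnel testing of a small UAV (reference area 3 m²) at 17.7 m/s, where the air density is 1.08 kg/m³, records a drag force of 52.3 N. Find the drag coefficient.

From D = ½ρv²S·CD, rearranging gives CD = 2D/(ρv²S).
CD = 2 × 52.3 / (1.08 × 17.7² × 3) = 0.103

CD = 0.103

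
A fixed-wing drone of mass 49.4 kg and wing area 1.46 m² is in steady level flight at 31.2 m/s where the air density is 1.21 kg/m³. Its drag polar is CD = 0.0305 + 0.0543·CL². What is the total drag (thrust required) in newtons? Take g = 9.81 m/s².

D = 41.1 N

Weight W = mg = 49.4 × 9.81 = 484.61 N; in level flight L = W.
q = ½ρv² = ½ × 1.21 × 31.2² = 588.9 Pa.
Required CL = L/(qS) = 484.61/(588.9·1.46) = 0.5636.
CD = 0.0305 + 0.0543 × 0.5636² = 0.04775.
D = q·S·CD = 588.9 × 1.46 × 0.04775 = 41.06 N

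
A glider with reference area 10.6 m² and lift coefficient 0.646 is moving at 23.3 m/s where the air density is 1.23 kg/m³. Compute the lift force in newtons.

L = ½ρv²S·CL = ½ × 1.23 × 23.3² × 10.6 × 0.646 = 2290 N

L = 2290 N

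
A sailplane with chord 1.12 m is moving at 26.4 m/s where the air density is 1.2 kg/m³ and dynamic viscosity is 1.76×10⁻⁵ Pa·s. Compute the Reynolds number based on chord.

Re = ρ·v·c/μ = 1.2 × 26.4 × 1.12 / (1.76×10⁻⁵) = 2.02×10^6

Re = 2.02×10^6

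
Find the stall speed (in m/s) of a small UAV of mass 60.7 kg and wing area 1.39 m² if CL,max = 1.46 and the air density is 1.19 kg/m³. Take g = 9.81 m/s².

V_stall = 22.2 m/s

Weight W = mg = 60.7 × 9.81 = 595.5 N.
From L = ½ρV²S·CL,max = W: V_stall = √(2W/(ρSCL,max)) = √(2·595.5/(1.19·1.39·1.46))
V_stall = √493.1 = 22.2 m/s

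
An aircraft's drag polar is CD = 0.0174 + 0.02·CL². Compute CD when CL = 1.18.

CD = 0.0174 + 0.02 × 1.18² = 0.0174 + 0.02785 = 0.0452

CD = 0.0452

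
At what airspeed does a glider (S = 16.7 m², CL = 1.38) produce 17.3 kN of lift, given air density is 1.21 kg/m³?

v = 35.2 m/s

L = ½ρv²S·CL ⇒ v = √(2L/(ρ·S·CL))
v = √(2 × 17300 / (1.21 × 16.7 × 1.38)) = √1241 = 35.2 m/s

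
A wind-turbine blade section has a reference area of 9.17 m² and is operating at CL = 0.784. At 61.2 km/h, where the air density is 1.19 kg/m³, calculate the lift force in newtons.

Convert speed: v = 61.2 km/h ÷ 3.6 = 17 m/s.
Dynamic pressure q = ½ρv² = ½ × 1.19 × 17² = 172 Pa.
L = q·S·CL = 172 × 9.17 × 0.784 = 1240 N

L = 1240 N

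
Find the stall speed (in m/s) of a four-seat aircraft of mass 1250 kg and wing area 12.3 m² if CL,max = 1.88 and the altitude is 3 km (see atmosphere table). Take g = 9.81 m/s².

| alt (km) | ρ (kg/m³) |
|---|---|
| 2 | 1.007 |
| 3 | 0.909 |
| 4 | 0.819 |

At 3 km, from the table: ρ = 0.909 kg/m³.
At stall, lift equals weight: L = W = m·g = 1250 × 9.81 = 12260 N.
From L = ½ρV²S·CL,max = W: V_stall = √(2W/(ρSCL,max)) = √(2·12260/(0.909·12.3·1.88))
V_stall = √1167 = 34.2 m/s

V_stall = 34.2 m/s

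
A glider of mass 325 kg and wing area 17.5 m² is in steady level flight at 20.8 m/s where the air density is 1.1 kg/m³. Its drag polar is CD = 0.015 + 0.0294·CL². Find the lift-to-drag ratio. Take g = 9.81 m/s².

L/D = 23.8

Weight W = mg = 325 × 9.81 = 3188.2 N; in level flight L = W.
q = ½ρv² = ½ × 1.1 × 20.8² = 238 Pa.
CL = 2W/(ρv²S) = 2×3188.2/(1.1×20.8²×17.5) = 0.7656.
CD = 0.015 + 0.0294 × 0.7656² = 0.03223.
L/D = CL/CD = 0.7656 / 0.03223 = 23.8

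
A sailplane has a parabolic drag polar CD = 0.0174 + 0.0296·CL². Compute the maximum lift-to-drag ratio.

For CD = CD0 + K·CL², (L/D)max occurs at CL* = √(CD0/K) and equals 1/(2√(K·CD0)).
(L/D)max = 1/(2√(0.0296 × 0.0174)) = 1/(2 × 0.02269) = 22

(L/D)max = 22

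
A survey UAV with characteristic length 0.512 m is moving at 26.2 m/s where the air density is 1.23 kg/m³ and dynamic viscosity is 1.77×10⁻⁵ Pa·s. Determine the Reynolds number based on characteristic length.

Re = 9.32×10^5

Re = ρ·v·c/μ = 1.23 × 26.2 × 0.512 / (1.77×10⁻⁵) = 9.32×10^5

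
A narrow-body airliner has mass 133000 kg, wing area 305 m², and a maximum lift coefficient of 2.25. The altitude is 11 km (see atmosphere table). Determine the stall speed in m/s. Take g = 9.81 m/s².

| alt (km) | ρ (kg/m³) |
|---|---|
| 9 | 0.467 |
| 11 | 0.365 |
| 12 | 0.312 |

At 11 km, from the table: ρ = 0.365 kg/m³.
At stall, lift equals weight: L = W = m·g = 133000 × 9.81 = 1.305×10^6 N.
From L = ½ρV²S·CL,max = W: V_stall = √(2W/(ρSCL,max)) = √(2·1.305×10^6/(0.365·305·2.25))
V_stall = √10420 = 102 m/s

V_stall = 102 m/s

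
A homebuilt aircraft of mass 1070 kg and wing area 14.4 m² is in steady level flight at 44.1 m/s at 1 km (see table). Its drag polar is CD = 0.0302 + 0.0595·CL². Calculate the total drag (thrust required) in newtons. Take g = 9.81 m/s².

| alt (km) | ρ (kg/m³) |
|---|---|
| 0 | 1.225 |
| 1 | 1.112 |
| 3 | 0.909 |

At 1 km, from the table: ρ = 1.112 kg/m³.
Level flight ⇒ L = W = m·g = 1070 × 9.81 = 10497 N.
Dynamic pressure q = 0.5 × 1.112 × 44.1² = 1081 Pa.
Required CL = L/(qS) = 10497/(1081·14.4) = 0.6741.
CD = 0.0302 + 0.0595 × 0.6741² = 0.05724.
D = q·S·CD = 1081 × 14.4 × 0.05724 = 891.3 N

D = 891 N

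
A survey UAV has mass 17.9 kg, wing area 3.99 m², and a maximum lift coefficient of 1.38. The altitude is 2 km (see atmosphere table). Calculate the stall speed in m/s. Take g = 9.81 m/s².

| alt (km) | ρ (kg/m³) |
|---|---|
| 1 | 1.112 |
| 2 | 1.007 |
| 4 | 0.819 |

V_stall = 7.96 m/s

At 2 km, from the table: ρ = 1.007 kg/m³.
At stall, lift equals weight: L = W = m·g = 17.9 × 9.81 = 175.6 N.
From L = ½ρV²S·CL,max = W: V_stall = √(2W/(ρSCL,max)) = √(2·175.6/(1.007·3.99·1.38))
V_stall = √63.34 = 7.96 m/s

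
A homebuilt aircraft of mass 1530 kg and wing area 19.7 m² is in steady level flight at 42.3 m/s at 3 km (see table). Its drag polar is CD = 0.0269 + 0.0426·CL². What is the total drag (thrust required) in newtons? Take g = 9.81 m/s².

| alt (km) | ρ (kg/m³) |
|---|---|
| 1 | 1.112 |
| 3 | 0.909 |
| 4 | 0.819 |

D = 1030 N

At 3 km, from the table: ρ = 0.909 kg/m³.
Level flight ⇒ L = W = m·g = 1530 × 9.81 = 15009 N.
Dynamic pressure q = 0.5 × 0.909 × 42.3² = 813.2 Pa.
CL = W/(q·S) = 15009 / (813.2 × 19.7) = 0.9369.
CD = 0.0269 + 0.0426 × 0.9369² = 0.06429.
D = q·S·CD = 813.2 × 19.7 × 0.06429 = 1030 N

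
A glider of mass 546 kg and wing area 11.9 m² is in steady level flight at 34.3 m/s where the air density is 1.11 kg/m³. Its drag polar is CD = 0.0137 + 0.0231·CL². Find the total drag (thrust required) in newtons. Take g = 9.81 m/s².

D = 192 N

Weight W = mg = 546 × 9.81 = 5356.3 N; in level flight L = W.
Dynamic pressure q = 0.5 × 1.11 × 34.3² = 653 Pa.
CL = W/(q·S) = 5356.3 / (653 × 11.9) = 0.6893.
CD = 0.0137 + 0.0231 × 0.6893² = 0.02468.
D = q·S·CD = 653 × 11.9 × 0.02468 = 191.7 N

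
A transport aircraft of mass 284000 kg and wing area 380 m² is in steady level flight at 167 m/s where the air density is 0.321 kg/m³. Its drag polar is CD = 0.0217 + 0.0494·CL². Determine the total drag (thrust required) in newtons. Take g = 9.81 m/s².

In steady level flight, lift balances weight: W = mg = 284000 × 9.81 = 2.786×10^6 N.
Dynamic pressure q = 0.5 × 0.321 × 167² = 4476 Pa.
Required CL = L/(qS) = 2.786×10^6/(4476·380) = 1.638.
CD = 0.0217 + 0.0494 × 1.638² = 0.1542.
D = q·S·CD = 4476 × 380 × 0.1542 = 2.623×10^5 N

D = 2.62×10^5 N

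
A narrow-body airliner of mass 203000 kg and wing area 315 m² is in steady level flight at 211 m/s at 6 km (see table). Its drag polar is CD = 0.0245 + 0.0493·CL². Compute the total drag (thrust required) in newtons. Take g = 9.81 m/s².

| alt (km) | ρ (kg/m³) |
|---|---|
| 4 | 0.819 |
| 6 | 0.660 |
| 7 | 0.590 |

D = 1.56×10^5 N

At 6 km, from the table: ρ = 0.660 kg/m³.
In steady level flight, lift balances weight: W = mg = 203000 × 9.81 = 1.9914×10^6 N.
Dynamic pressure q = 0.5 × 0.66 × 211² = 14690 Pa.
CL = W/(q·S) = 1.9914×10^6 / (14690 × 315) = 0.4303.
CD = 0.0245 + 0.0493 × 0.4303² = 0.03363.
D = q·S·CD = 14690 × 315 × 0.03363 = 1.556×10^5 N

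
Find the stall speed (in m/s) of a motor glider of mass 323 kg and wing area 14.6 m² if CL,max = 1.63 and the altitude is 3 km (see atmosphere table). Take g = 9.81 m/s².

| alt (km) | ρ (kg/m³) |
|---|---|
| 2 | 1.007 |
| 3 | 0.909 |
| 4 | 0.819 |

At 3 km, from the table: ρ = 0.909 kg/m³.
Stall occurs when L = W at CL,max. W = mg = 323 × 9.81 = 3169 N.
V_stall = √(2W/(ρ·S·CL,max)) = √(2 × 3169 / (0.909 × 14.6 × 1.63))
V_stall = √293 = 17.1 m/s

V_stall = 17.1 m/s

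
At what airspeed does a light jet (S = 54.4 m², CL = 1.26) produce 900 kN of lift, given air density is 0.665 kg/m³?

L = ½ρv²S·CL ⇒ v = √(2L/(ρ·S·CL))
v = √(2 × 9×10^5 / (0.665 × 54.4 × 1.26)) = √39490 = 199 m/s

v = 199 m/s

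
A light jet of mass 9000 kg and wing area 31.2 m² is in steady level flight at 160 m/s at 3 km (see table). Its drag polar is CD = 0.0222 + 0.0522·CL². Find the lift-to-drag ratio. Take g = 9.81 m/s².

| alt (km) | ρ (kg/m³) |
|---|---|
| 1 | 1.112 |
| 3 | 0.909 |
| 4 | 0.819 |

At 3 km, from the table: ρ = 0.909 kg/m³.
Weight W = mg = 9000 × 9.81 = 88290 N; in level flight L = W.
q = ½ρv² = ½ × 0.909 × 160² = 11640 Pa.
CL = W/(q·S) = 88290 / (11640 × 31.2) = 0.2432.
CD = 0.0222 + 0.0522 × 0.2432² = 0.02529.
L/D = CL/CD = 0.2432 / 0.02529 = 9.62

L/D = 9.62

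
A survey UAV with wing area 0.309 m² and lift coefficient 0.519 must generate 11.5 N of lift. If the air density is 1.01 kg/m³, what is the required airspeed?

v = 11.9 m/s

L = ½ρv²S·CL ⇒ v = √(2L/(ρ·S·CL))
v = √(2 × 11.5 / (1.01 × 0.309 × 0.519)) = √142 = 11.9 m/s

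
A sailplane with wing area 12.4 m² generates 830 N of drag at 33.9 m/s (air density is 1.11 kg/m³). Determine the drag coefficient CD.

CD = 0.105

From D = ½ρv²S·CD, rearranging gives CD = 2D/(ρv²S).
CD = 2 × 830 / (1.11 × 33.9² × 12.4) = 0.105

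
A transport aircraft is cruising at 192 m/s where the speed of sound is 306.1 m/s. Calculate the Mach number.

M = v/a = 192 / 306.1 = 0.627

M = 0.627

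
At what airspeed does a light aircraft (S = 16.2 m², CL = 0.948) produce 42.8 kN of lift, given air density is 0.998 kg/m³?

L = ½ρv²S·CL ⇒ v = √(2L/(ρ·S·CL))
v = √(2 × 42800 / (0.998 × 16.2 × 0.948)) = √5585 = 74.7 m/s

v = 74.7 m/s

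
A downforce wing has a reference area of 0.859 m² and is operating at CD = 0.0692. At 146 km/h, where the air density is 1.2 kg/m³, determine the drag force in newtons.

D = 58.7 N

Convert speed: v = 146 km/h ÷ 3.6 = 40.56 m/s.
D = ½ρv²S·CD = ½ × 1.2 × 40.56² × 0.859 × 0.0692 = 58.7 N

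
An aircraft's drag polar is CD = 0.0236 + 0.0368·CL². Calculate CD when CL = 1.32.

CD = 0.0877

CD = 0.0236 + 0.0368 × 1.32² = 0.0236 + 0.06412 = 0.0877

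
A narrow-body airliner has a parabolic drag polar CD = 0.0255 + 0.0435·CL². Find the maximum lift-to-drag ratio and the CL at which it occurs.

For CD = CD0 + K·CL², (L/D)max occurs at CL* = √(CD0/K) and equals 1/(2√(K·CD0)).
(L/D)max = 1/(2√(0.0435 × 0.0255)) = 1/(2 × 0.03331) = 15
CL* = √(0.0255/0.0435) = 0.766

(L/D)max = 15, at CL = 0.766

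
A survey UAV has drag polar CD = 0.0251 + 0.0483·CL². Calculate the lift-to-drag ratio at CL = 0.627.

CD = 0.0251 + 0.0483 × 0.627² = 0.04409
L/D = CL/CD = 0.627 / 0.04409 = 14.2

L/D = 14.2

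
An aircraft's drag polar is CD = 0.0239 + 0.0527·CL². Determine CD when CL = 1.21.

CD = 0.0239 + 0.0527 × 1.21² = 0.0239 + 0.07716 = 0.101

CD = 0.101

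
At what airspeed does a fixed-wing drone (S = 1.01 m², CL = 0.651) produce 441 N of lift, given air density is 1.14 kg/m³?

L = ½ρv²S·CL ⇒ v = √(2L/(ρ·S·CL))
v = √(2 × 441 / (1.14 × 1.01 × 0.651)) = √1177 = 34.3 m/s

v = 34.3 m/s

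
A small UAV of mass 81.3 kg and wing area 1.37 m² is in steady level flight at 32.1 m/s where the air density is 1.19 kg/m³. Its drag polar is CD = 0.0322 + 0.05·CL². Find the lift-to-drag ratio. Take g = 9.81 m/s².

L/D = 12.3

Level flight ⇒ L = W = m·g = 81.3 × 9.81 = 797.55 N.
q = ½ρv² = ½ × 1.19 × 32.1² = 613.1 Pa.
CL = 2W/(ρv²S) = 2×797.55/(1.19×32.1²×1.37) = 0.9495.
CD = 0.0322 + 0.05 × 0.9495² = 0.07728.
L/D = CL/CD = 0.9495 / 0.07728 = 12.3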